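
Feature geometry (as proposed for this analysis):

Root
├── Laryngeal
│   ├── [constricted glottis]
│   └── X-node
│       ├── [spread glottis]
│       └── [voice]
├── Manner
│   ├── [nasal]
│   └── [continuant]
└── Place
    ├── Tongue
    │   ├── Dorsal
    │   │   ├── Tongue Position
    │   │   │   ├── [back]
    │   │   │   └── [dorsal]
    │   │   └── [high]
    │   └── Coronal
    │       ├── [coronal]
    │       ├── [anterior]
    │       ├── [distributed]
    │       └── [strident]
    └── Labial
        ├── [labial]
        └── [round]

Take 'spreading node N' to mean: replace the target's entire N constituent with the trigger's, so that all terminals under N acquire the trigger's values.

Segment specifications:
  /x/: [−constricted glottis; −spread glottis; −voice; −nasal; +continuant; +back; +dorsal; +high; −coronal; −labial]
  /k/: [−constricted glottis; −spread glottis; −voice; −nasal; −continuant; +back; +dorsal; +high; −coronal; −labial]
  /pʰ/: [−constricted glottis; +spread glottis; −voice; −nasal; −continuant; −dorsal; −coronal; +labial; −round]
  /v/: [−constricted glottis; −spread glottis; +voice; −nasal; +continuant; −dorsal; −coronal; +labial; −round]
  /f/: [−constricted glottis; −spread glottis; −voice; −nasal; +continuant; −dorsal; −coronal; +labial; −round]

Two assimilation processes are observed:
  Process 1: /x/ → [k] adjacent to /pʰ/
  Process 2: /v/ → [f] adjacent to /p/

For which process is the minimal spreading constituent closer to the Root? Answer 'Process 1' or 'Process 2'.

Process 1: the feature that changes is [continuant]; the minimal node is [continuant] (depth 2).
In Process 2, [voice] changes, so the minimal spreading node is [voice] at depth 3.
[continuant] (depth 2) sits above [voice] (depth 3), making Process 1 the one with the higher spreading node.

Process 1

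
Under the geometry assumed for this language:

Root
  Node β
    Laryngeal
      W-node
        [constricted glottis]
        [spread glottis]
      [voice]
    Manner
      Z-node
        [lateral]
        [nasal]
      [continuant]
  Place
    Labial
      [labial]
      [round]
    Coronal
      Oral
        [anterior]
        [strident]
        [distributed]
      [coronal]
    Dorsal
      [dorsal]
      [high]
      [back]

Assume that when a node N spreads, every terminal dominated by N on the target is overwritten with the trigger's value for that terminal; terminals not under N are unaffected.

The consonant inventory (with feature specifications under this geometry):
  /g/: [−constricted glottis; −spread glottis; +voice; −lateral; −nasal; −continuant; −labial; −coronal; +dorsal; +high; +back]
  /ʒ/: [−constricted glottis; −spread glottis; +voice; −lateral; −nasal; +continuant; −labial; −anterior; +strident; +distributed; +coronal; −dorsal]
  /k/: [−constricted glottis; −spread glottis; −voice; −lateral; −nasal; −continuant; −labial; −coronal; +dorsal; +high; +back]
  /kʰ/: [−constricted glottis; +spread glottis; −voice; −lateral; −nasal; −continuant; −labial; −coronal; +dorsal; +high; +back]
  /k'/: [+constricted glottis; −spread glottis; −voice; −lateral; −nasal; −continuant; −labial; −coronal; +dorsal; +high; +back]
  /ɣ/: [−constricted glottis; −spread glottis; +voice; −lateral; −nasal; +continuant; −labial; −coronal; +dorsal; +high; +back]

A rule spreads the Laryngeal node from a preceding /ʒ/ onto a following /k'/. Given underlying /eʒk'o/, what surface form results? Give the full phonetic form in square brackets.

[eʒgo]

The Laryngeal node dominates the terminals [constricted glottis], [spread glottis], [voice].
The target acquires /ʒ/'s values for everything under Laryngeal — [−constricted glottis], [−spread glottis], [+voice] — while keeping its own [lateral], [nasal], [continuant], ….
The resulting bundle matches /g/ in the inventory; substituting it for /k'/ gives [eʒgo].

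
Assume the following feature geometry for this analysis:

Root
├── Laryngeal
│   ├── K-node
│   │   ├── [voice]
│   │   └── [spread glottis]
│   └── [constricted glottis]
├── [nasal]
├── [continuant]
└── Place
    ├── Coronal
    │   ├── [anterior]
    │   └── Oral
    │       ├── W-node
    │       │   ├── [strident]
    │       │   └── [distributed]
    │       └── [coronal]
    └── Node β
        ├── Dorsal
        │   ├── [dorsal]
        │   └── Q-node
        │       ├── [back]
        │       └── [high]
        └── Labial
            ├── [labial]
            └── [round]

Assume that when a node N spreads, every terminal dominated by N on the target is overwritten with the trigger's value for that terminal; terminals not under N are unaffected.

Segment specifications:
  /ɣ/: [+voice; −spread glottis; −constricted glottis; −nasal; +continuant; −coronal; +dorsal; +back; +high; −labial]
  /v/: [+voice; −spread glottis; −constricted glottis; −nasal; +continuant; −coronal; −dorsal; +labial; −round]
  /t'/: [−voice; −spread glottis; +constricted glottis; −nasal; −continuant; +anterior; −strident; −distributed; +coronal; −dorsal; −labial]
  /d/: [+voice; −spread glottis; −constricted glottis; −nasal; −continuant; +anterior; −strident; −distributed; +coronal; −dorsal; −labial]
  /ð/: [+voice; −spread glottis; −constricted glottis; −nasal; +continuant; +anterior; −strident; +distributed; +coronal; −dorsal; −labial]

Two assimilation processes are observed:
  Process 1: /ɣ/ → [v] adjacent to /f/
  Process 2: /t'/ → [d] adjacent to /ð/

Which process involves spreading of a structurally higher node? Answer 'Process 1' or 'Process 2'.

In Process 1, [labial], [round], [dorsal], [high], [back] change, so the minimal spreading node is Node β at depth 2.
Process 2 alters [voice], [constricted glottis]; the lowest common ancestor is Laryngeal (depth 1 from Root).
Laryngeal is closer to Root than Node β, so Process 2 spreads the higher node.

Process 2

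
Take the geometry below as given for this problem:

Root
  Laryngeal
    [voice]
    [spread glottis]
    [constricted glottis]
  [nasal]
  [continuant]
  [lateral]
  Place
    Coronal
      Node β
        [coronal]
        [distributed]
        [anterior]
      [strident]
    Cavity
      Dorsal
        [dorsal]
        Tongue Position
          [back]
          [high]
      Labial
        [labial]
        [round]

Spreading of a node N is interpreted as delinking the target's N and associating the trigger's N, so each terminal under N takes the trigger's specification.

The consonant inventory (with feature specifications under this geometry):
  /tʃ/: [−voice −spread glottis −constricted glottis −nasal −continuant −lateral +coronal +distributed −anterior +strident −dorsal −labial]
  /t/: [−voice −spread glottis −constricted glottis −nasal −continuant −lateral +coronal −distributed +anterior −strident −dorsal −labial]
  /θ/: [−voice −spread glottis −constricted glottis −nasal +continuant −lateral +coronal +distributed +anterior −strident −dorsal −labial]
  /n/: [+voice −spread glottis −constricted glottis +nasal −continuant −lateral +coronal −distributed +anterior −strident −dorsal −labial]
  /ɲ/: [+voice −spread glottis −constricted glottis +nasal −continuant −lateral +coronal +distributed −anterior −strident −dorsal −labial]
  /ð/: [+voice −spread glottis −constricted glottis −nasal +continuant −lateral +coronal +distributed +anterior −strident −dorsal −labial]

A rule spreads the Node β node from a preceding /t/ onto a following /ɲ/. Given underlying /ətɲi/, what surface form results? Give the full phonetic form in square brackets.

Terminals under Node β in this geometry: [coronal], [distributed], [anterior].
After delinking /ɲ/'s Node β and linking /t/'s, the affected terminals become [+coronal], [−distributed], [+anterior]; [voice], [spread glottis], [constricted glottis], … (outside Node β) are retained from /ɲ/.
This feature bundle is that of [n], so /ətɲi/ surfaces as [ətni].

[ətni]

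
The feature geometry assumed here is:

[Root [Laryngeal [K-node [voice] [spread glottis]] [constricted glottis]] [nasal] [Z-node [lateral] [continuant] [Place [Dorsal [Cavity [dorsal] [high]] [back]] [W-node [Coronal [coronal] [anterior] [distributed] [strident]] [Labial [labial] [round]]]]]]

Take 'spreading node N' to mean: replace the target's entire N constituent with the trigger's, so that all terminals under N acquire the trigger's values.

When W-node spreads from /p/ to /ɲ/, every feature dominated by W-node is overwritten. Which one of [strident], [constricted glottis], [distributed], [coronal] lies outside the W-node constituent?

Under this geometry, W-node contains [coronal], [anterior], [distributed], [strident], [labial], [round].
[distributed], [strident], [coronal] all lie under W-node, so they are overwritten when W-node spreads.
[constricted glottis] attaches under Laryngeal, not under W-node, so /ɲ/ retains its own value for [constricted glottis].

[constricted glottis]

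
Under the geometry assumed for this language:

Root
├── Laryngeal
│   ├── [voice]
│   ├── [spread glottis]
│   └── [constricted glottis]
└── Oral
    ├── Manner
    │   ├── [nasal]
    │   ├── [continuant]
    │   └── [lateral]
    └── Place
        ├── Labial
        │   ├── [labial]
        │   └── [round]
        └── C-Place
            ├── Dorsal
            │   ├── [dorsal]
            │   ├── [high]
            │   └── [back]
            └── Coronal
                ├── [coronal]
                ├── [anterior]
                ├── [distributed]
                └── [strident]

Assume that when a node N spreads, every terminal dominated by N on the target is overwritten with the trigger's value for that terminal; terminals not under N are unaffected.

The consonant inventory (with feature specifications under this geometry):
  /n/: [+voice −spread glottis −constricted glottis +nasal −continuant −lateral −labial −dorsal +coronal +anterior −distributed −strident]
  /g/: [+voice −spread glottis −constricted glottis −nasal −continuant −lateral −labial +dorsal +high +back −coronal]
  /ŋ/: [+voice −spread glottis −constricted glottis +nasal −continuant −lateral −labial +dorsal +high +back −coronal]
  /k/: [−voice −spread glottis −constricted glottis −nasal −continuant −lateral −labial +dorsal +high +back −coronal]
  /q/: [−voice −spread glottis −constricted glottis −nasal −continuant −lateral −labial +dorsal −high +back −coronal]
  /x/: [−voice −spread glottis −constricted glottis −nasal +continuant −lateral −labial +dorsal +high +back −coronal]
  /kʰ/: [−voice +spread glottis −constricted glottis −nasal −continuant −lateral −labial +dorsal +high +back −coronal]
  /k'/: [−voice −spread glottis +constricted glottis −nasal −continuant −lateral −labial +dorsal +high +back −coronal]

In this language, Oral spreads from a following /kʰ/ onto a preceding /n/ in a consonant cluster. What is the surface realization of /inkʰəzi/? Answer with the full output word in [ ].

[igkʰəzi]

The Oral node dominates the terminals [nasal], [continuant], [lateral], [labial], [round], [dorsal], [high], [back], [coronal], [anterior], [distributed], [strident].
Spreading Oral from /kʰ/ onto /n/ replaces those values with /kʰ/'s: [−nasal], [−continuant], [−lateral], [−labial], [+dorsal], [+high], [+back], [−coronal]. Features outside Oral ([voice], [spread glottis], [constricted glottis]) stay as in /n/.
The resulting bundle matches /g/ in the inventory; substituting it for /n/ gives [igkʰəzi].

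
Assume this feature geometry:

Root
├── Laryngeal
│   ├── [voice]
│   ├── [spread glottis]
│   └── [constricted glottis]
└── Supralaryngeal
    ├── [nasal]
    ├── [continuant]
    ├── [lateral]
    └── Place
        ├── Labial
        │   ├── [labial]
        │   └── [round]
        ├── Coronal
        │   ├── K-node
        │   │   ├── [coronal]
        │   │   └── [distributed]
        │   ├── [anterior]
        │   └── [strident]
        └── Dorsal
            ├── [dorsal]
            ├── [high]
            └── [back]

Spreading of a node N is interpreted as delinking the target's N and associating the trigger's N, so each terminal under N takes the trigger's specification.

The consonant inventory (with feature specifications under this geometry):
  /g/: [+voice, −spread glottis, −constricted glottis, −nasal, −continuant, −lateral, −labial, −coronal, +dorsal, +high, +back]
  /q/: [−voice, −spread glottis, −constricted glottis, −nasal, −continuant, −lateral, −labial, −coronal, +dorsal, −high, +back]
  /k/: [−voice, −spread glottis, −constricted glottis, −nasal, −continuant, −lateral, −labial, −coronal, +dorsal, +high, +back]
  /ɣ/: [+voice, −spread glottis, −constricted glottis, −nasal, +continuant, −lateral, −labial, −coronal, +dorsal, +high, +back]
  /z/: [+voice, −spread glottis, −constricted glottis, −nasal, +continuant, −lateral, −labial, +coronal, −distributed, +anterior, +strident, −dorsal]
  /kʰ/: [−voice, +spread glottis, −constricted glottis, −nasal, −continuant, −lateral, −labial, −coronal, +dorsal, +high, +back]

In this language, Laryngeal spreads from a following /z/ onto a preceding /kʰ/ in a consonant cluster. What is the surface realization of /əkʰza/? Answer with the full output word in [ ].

[əgza]

The Laryngeal node dominates the terminals [voice], [spread glottis], [constricted glottis].
Spreading Laryngeal from /z/ onto /kʰ/ replaces those values with /z/'s: [+voice], [−spread glottis], [−constricted glottis]. Features outside Laryngeal ([nasal], [continuant], [lateral], …) stay as in /kʰ/.
The resulting bundle matches /g/ in the inventory; substituting it for /kʰ/ gives [əgza].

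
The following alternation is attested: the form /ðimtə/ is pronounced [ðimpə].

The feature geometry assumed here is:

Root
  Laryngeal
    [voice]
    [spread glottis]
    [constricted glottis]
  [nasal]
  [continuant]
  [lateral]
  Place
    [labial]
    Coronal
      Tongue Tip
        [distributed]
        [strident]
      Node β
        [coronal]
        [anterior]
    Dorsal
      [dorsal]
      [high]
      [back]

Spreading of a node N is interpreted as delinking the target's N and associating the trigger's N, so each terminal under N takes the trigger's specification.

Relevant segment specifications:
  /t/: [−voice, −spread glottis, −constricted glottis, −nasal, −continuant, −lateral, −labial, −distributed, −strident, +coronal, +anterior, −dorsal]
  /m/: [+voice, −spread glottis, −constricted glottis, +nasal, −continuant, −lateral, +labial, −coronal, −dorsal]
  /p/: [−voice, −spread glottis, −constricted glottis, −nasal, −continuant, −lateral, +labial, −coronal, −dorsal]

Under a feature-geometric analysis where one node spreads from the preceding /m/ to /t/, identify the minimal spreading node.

Place

The alternation /t/ → [p] changes [labial], [coronal], [anterior], [distributed], [strident] and nothing else.
In this geometry the lowest node dominating all of them is Place: every daughter of Place dominates only a proper subset, so no lower node suffices.
Delinking /t/'s Place and associating /m/'s Place gives precisely the feature bundle of [p].
Since [nasal], [voice] are preserved even though /m/ disagrees there, no node above Place spread.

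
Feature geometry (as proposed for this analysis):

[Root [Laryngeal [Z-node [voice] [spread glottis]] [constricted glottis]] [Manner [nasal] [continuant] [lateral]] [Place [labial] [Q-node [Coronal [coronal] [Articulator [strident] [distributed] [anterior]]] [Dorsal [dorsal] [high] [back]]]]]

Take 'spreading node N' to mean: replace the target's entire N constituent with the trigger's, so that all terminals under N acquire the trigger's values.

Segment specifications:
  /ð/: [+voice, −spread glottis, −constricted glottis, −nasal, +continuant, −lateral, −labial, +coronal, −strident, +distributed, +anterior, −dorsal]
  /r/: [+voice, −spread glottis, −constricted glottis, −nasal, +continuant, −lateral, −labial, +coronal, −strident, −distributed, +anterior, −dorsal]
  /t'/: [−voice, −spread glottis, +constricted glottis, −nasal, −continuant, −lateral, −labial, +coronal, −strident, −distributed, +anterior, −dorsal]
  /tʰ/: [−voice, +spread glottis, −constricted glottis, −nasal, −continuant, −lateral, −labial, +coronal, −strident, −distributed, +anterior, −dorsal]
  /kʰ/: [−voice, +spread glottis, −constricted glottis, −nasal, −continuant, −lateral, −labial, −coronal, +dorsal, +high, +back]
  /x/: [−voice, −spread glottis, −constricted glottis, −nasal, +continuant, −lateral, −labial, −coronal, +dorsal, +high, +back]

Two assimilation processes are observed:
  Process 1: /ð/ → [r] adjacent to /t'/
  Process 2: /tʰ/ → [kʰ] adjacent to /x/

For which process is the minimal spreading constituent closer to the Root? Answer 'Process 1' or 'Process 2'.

Process 2

Process 1 alters [distributed]; the lowest dominating node is [distributed] (depth 5 from Root).
Process 2 alters [coronal], [anterior], [distributed], [strident], [dorsal], [high], [back]; the lowest common ancestor is Q-node (depth 2 from Root).
Q-node is closer to Root than [distributed], so Process 2 spreads the higher node.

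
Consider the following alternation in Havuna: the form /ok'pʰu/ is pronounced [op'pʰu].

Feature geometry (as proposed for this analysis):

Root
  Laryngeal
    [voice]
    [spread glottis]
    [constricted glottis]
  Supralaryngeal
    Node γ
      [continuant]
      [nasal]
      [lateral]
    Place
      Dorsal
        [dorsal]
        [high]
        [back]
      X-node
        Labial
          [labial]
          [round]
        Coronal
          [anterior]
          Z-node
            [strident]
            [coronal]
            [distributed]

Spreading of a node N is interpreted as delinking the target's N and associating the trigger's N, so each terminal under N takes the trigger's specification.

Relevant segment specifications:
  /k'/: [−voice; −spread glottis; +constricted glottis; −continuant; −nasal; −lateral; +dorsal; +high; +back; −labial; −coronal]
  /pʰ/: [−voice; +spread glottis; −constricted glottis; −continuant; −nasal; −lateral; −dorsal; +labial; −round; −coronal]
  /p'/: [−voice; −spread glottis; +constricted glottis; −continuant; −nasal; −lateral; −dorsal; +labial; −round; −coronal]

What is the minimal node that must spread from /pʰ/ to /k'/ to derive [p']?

Place

The alternation /k'/ → [p'] changes [labial], [round], [dorsal], [high], [back] and nothing else.
Tracing each changed feature up the tree, the paths first meet at Place; any lower node misses at least one of them.
If Place spreads, every terminal under it takes /pʰ/'s value, producing [p'] as observed.
Features on which the two segments disagree outside Place, such as [spread glottis], [constricted glottis], are unchanged — nothing dominating them spread, and Place is the minimal sufficient constituent.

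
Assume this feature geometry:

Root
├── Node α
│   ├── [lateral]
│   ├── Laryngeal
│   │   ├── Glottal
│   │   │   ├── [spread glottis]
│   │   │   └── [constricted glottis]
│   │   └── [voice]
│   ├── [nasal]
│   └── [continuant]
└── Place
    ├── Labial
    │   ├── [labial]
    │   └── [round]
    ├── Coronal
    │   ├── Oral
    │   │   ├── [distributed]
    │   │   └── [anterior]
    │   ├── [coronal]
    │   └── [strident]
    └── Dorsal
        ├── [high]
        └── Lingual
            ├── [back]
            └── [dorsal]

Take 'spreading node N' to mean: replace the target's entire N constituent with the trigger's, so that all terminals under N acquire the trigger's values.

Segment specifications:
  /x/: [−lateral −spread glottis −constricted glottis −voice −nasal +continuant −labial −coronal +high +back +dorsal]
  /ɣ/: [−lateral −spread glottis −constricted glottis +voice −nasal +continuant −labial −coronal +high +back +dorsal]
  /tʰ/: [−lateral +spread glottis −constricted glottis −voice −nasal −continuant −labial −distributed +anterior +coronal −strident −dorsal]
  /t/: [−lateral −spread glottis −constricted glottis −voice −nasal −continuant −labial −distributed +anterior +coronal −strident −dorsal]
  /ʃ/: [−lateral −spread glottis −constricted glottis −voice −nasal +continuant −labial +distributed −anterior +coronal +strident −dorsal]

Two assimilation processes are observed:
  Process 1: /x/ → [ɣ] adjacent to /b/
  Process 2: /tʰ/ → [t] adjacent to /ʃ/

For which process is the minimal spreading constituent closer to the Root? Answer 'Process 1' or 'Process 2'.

Process 1

Process 1: the feature that changes is [voice]; the minimal node is [voice] (depth 3).
Process 2 alters [spread glottis]; the lowest dominating node is [spread glottis] (depth 4 from Root).
[voice] (depth 3) sits above [spread glottis] (depth 4), making Process 1 the one with the higher spreading node.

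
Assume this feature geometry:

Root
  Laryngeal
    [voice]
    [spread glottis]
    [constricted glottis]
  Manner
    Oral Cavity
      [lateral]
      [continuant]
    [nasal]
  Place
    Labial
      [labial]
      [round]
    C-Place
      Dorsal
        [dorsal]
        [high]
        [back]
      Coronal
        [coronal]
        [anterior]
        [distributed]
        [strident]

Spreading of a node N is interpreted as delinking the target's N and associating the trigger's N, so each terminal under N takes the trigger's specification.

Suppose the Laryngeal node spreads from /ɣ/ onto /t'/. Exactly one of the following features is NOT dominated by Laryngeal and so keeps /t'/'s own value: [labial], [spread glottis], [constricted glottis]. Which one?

[labial]

Laryngeal dominates exactly [voice], [spread glottis], [constricted glottis].
Of the listed options, [spread glottis], [constricted glottis] are among these and would be overwritten by spreading Laryngeal.
[labial] is not within the Laryngeal subtree (it hangs from Labial), so /t'/'s [labial] value survives.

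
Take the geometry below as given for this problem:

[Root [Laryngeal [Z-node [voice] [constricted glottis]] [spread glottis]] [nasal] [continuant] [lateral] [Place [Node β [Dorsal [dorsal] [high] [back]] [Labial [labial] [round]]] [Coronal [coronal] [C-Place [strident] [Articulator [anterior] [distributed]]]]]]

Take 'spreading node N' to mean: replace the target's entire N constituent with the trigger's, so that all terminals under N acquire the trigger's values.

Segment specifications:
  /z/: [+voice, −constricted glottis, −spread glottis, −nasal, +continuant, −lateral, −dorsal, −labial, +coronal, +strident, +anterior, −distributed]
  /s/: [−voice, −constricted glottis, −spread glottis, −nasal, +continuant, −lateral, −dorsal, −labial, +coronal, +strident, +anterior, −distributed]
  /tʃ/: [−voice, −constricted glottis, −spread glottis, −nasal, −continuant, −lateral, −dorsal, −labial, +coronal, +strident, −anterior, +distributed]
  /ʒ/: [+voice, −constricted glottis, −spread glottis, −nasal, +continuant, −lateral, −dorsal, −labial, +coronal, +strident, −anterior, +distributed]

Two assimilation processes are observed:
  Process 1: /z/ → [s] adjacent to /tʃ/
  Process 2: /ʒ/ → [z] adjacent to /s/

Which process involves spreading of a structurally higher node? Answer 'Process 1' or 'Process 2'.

Process 1

Process 1 alters [voice]; the lowest dominating node is [voice] (depth 3 from Root).
Process 2: the features that change are [anterior], [distributed]; the minimal node is Articulator (depth 4).
Depth 3 < depth 4; Process 1 involves the structurally higher constituent [voice].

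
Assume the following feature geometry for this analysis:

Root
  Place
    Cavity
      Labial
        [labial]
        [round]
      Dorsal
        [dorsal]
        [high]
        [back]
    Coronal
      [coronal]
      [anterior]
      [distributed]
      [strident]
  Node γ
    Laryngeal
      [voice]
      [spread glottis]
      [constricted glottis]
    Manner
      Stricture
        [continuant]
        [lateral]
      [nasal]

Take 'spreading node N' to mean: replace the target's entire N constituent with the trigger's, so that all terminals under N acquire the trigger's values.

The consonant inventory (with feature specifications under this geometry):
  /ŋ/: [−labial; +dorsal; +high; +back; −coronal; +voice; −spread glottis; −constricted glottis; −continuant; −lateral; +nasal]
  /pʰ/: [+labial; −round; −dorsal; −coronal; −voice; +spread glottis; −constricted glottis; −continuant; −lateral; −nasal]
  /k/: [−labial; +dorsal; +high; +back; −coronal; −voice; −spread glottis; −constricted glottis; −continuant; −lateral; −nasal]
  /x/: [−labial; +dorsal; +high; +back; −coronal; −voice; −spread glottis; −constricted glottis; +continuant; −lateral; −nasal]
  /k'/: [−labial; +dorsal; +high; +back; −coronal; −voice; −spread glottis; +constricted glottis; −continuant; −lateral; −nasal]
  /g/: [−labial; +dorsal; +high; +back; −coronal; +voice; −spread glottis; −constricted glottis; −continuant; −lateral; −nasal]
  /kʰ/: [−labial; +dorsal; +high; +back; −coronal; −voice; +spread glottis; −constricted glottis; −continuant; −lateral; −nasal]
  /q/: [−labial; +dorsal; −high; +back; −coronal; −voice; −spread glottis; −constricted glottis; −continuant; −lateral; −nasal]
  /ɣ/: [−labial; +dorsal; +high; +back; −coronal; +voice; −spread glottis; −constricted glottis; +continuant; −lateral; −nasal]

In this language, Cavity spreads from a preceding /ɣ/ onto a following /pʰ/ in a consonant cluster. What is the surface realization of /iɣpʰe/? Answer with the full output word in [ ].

Cavity immediately or transitively dominates [labial], [round], [dorsal], [high], [back].
After delinking /pʰ/'s Cavity and linking /ɣ/'s, the affected terminals become [−labial], [+dorsal], [+high], [+back]; [coronal], [voice], [spread glottis], … (outside Cavity) are retained from /pʰ/.
Among the inventory, only /kʰ/ has exactly this specification, giving the surface form [iɣkʰe].

[iɣkʰe]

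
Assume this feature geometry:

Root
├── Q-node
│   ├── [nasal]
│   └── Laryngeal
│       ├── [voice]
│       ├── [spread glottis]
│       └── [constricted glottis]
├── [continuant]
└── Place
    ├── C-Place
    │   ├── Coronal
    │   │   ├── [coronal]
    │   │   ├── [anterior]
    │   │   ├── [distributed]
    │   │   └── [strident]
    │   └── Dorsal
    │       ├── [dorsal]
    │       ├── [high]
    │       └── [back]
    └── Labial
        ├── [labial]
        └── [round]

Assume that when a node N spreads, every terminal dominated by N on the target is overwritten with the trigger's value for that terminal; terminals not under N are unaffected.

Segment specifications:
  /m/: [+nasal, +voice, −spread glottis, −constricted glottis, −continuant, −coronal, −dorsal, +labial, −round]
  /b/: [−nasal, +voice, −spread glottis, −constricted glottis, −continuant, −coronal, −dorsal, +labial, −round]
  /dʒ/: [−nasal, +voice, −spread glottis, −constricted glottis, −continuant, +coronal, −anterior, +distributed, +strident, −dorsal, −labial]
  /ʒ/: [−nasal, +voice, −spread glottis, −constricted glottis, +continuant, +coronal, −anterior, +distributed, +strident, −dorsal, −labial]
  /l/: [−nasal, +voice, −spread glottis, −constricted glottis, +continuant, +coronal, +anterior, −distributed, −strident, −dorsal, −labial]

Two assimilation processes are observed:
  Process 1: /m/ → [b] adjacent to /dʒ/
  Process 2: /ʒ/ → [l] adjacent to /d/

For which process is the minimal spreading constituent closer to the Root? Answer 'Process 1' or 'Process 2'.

Process 1: the feature that changes is [nasal]; the minimal node is [nasal] (depth 2).
In Process 2, [anterior], [distributed], [strident] change, so the minimal spreading node is Coronal at depth 3.
Depth 2 < depth 3; Process 1 involves the structurally higher constituent [nasal].

Process 1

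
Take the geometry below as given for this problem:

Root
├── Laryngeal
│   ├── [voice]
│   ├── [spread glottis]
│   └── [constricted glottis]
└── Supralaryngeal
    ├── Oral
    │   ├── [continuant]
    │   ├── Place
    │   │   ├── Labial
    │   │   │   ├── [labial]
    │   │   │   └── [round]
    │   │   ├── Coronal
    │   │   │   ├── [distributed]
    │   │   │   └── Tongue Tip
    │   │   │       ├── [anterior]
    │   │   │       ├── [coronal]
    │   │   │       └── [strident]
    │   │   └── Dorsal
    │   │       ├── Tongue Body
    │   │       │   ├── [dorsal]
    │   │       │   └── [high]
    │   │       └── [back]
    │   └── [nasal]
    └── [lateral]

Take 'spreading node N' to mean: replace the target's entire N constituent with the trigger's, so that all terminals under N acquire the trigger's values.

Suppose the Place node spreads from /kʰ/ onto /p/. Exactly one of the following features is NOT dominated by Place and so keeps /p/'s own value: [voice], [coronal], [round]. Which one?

Place dominates exactly [labial], [round], [distributed], [anterior], [coronal], [strident], [dorsal], [high], [back].
[round], [coronal] all lie under Place, so they are overwritten when Place spreads.
[voice] attaches under Laryngeal, not under Place, so /p/ retains its own value for [voice].

[voice]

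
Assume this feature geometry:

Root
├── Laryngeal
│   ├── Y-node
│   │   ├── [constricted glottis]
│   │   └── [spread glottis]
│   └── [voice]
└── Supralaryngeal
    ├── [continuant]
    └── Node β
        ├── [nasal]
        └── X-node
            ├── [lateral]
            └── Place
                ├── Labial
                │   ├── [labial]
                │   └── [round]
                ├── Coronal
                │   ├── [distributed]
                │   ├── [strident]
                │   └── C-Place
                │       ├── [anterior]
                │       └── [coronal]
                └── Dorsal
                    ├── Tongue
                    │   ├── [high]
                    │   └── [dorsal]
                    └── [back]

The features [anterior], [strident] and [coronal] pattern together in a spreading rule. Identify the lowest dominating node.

[anterior]: Root / Supralaryngeal / Node β / X-node / Place / Coronal / C-Place / [anterior].
[strident]: Root / Supralaryngeal / Node β / X-node / Place / Coronal / [strident].
[coronal] lies under C-Place (below Supralaryngeal).
These paths first converge at Coronal; no daughter of Coronal dominates all 3 features, so Coronal is the minimal constituent.

Coronal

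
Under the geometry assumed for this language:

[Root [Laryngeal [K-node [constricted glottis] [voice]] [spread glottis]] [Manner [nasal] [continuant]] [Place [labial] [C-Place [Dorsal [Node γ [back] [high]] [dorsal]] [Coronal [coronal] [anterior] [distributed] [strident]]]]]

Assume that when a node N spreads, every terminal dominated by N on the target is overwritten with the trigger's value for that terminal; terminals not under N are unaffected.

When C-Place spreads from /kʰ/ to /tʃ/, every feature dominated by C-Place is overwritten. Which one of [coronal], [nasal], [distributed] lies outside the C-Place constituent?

The terminals dominated by C-Place are [back], [high], [dorsal], [coronal], [anterior], [distributed], [strident].
Of the listed options, [distributed], [coronal] are among these and would be overwritten by spreading C-Place.
[nasal] is not within the C-Place subtree (it hangs from Manner), so /tʃ/'s [nasal] value survives.

[nasal]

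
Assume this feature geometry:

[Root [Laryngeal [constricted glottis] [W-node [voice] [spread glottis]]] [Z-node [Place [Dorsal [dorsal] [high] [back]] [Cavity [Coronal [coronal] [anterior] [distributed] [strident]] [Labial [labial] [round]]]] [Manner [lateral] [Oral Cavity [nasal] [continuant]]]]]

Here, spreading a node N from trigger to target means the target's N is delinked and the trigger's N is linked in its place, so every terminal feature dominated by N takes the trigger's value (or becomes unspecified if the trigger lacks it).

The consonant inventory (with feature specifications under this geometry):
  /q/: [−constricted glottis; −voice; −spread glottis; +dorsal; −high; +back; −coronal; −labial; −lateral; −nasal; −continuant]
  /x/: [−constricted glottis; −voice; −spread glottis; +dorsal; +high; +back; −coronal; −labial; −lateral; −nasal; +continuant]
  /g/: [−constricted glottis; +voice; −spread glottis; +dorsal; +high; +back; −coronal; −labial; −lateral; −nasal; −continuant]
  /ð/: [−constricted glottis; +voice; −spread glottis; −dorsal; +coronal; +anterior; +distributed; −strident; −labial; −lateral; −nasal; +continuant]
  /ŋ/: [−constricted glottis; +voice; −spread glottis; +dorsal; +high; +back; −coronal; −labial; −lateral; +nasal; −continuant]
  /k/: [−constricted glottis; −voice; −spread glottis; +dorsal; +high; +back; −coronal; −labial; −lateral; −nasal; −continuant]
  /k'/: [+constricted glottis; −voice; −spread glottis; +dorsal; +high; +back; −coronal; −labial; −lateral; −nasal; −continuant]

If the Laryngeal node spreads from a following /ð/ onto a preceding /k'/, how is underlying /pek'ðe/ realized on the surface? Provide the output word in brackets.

Terminals under Laryngeal in this geometry: [constricted glottis], [voice], [spread glottis].
After delinking /k'/'s Laryngeal and linking /ð/'s, the affected terminals become [−constricted glottis], [+voice], [−spread glottis]; [dorsal], [high], [back], … (outside Laryngeal) are retained from /k'/.
This feature bundle is that of [g], so /pek'ðe/ surfaces as [pegðe].

[pegðe]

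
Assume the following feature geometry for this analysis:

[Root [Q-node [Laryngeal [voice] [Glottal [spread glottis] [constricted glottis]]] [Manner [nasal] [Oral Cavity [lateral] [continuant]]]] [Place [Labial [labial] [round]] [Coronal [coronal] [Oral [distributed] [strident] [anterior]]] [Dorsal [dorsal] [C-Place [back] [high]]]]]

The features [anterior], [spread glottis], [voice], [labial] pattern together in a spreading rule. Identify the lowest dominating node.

[anterior]: Root > Place > Coronal > Oral > [anterior].
[spread glottis]: Root > Q-node > Laryngeal > Glottal > [spread glottis].
[voice]: Root > Q-node > Laryngeal > [voice].
[labial]: Root > Place > Labial > [labial].
The listed terminals split across distinct daughters of Root, so Root itself is the smallest node containing them all.

Root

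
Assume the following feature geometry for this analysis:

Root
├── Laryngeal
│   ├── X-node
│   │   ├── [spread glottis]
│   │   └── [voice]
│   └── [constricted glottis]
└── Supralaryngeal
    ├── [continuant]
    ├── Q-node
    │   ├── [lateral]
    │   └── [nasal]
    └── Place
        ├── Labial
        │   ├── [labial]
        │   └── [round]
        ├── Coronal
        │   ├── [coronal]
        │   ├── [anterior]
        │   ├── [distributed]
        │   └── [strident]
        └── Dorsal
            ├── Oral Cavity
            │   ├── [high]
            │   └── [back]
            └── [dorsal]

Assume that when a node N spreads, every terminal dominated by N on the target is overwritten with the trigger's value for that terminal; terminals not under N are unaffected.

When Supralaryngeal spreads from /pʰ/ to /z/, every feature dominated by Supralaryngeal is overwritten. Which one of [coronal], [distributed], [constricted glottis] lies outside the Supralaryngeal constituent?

[constricted glottis]

Supralaryngeal dominates exactly [continuant], [lateral], [nasal], [labial], [round], [coronal], [anterior], [distributed], [strident], [high], [back], [dorsal].
Of the listed options, [coronal], [distributed] are among these and would be overwritten by spreading Supralaryngeal.
[constricted glottis] attaches under Laryngeal, not under Supralaryngeal, so /z/ retains its own value for [constricted glottis].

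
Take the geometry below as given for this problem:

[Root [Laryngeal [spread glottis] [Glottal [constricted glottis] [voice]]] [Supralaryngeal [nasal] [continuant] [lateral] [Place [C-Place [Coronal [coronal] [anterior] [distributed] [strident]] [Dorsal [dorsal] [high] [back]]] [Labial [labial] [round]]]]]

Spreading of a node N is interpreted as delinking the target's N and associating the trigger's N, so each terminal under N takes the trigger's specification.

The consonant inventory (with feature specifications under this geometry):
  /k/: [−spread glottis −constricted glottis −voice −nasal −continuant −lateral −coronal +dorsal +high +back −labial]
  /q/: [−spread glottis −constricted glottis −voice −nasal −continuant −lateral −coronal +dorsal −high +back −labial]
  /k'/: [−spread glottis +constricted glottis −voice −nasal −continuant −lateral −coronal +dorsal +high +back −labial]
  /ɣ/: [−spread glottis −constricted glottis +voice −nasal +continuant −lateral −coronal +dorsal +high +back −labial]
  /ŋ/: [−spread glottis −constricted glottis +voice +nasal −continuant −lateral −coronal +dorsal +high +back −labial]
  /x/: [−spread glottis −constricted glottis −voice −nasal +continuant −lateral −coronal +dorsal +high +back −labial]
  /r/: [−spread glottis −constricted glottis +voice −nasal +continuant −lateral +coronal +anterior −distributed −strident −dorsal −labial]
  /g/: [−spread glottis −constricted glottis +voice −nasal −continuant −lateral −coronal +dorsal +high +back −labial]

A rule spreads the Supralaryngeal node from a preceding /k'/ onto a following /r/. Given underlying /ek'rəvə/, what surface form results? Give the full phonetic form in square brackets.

Terminals under Supralaryngeal in this geometry: [nasal], [continuant], [lateral], [coronal], [anterior], [distributed], [strident], [dorsal], [high], [back], [labial], [round].
After delinking /r/'s Supralaryngeal and linking /k'/'s, the affected terminals become [−nasal], [−continuant], [−lateral], [−coronal], [+dorsal], [+high], [+back], [−labial]; [spread glottis], [constricted glottis], [voice] (outside Supralaryngeal) are retained from /r/.
This feature bundle is that of [g], so /ek'rəvə/ surfaces as [ek'gəvə].

[ek'gəvə]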